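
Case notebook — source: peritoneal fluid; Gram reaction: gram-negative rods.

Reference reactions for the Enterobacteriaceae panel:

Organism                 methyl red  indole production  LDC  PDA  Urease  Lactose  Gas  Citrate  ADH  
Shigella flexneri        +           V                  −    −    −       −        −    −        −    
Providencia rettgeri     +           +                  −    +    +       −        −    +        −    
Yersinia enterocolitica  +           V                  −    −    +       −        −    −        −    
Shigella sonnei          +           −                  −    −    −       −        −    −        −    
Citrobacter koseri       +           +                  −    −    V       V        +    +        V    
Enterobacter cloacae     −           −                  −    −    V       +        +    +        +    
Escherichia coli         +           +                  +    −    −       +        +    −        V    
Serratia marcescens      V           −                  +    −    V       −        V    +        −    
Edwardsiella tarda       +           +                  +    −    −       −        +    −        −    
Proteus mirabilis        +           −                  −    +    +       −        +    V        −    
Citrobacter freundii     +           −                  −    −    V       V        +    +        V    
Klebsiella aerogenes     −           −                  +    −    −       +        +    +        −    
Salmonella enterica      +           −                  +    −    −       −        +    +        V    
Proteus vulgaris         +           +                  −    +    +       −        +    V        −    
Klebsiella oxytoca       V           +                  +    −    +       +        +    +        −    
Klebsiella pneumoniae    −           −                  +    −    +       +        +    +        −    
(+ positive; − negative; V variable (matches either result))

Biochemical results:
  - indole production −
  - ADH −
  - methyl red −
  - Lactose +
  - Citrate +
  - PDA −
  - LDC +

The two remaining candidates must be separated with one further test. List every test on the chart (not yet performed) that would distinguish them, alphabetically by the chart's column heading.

Urease

ADH −: excludes Enterobacter cloacae — 15 left.
methyl red −: excludes 11 organisms — 4 left.
Citrate +: all 4 remaining candidates are consistent.
LDC +: all 4 remaining candidates are consistent.
Lactose +: excludes Serratia marcescens — 3 left.
PDA −: all 3 remaining candidates are consistent.
indole production −: excludes Klebsiella oxytoca — 2 left.
Two candidates remain: Klebsiella aerogenes and Klebsiella pneumoniae.
  Urease: Klebsiella aerogenes −, Klebsiella pneumoniae + — discriminates.
  Gas: + vs + — same for both, does not separate.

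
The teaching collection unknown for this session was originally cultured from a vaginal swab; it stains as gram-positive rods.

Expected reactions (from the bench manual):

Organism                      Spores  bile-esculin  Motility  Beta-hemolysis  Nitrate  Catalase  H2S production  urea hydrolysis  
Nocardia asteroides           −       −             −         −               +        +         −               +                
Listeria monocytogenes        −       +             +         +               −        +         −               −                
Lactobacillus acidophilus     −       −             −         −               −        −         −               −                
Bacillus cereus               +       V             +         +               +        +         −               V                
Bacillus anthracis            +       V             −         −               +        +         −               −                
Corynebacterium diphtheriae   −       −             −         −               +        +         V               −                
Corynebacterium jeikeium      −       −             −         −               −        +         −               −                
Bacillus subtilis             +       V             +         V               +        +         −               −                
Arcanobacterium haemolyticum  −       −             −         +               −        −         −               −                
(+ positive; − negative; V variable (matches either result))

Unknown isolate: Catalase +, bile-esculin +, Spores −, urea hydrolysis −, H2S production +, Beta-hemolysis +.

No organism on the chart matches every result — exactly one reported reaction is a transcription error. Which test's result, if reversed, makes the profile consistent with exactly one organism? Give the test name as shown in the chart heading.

H2S production

As reported, no row in the chart matches all 6 reactions.
Reversing bile-esculin → still no organism matches.
Reversing Catalase → still no organism matches.
Reversing H2S production (to −) → unique match: Listeria monocytogenes.
Reversing urea hydrolysis → still no organism matches.
Reversing Spores → still no organism matches.
Reversing Beta-hemolysis → still no organism matches.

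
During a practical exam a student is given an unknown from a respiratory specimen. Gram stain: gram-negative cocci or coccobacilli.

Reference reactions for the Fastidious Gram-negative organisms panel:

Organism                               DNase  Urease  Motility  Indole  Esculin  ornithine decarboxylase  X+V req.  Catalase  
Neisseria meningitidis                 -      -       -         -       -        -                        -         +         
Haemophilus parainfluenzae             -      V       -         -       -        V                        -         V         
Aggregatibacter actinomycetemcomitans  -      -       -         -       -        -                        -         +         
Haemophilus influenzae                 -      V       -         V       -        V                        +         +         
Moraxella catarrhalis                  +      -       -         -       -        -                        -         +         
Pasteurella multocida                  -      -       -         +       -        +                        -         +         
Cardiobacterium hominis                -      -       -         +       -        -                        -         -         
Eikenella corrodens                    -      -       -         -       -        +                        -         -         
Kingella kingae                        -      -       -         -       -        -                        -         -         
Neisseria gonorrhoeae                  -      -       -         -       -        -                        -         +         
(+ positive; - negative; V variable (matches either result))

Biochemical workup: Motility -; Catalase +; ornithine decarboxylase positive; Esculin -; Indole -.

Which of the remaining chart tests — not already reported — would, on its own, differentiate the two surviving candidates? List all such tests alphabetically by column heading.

X+V req.

Indole -: excludes Pasteurella multocida, Cardiobacterium hominis — 8 left.
Esculin -: all 8 remaining candidates are consistent.
Catalase +: excludes Eikenella corrodens, Kingella kingae — 6 left.
Motility -: all 6 remaining candidates are consistent.
ornithine decarboxylase +: excludes Neisseria meningitidis, Aggregatibacter actinomycetemcomitans, Moraxella catarrhalis, Neisseria gonorrhoeae — 2 left.
Two candidates remain: Haemophilus influenzae and Haemophilus parainfluenzae.
  DNase: - vs - — same for both, does not separate.
  Urease: V vs V — variable for at least one, does not separate.
  X+V req.: Haemophilus influenzae +, Haemophilus parainfluenzae - — discriminates.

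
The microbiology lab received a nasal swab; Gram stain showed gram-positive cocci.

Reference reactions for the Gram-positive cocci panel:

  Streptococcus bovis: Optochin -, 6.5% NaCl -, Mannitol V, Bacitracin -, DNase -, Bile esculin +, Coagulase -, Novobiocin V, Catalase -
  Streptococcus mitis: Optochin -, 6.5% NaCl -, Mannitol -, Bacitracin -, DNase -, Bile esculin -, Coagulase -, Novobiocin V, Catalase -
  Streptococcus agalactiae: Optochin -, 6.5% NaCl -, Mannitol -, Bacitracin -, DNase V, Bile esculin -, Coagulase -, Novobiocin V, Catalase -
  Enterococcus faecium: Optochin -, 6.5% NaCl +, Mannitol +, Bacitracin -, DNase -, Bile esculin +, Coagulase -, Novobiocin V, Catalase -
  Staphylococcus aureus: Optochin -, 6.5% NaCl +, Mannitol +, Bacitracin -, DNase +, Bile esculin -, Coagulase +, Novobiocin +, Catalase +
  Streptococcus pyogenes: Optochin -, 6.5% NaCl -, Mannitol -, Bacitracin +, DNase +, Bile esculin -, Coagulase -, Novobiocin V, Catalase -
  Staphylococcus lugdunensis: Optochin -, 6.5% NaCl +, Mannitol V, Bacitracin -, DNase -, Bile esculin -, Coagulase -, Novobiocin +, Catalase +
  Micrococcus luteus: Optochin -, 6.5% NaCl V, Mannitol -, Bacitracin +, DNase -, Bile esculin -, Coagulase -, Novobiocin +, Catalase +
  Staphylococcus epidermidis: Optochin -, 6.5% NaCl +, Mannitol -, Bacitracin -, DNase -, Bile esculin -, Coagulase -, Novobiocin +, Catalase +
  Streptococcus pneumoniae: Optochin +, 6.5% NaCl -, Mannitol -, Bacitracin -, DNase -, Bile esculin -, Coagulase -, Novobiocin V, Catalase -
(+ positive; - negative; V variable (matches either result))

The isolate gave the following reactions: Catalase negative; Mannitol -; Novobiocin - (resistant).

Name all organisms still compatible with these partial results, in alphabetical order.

Streptococcus agalactiae, Streptococcus bovis, Streptococcus mitis, Streptococcus pneumoniae, Streptococcus pyogenes

Mannitol -: excludes Enterococcus faecium, Staphylococcus aureus — 8 left.
Novobiocin -: excludes Staphylococcus lugdunensis, Micrococcus luteus, Staphylococcus epidermidis — 5 left.
Catalase -: all 5 remaining candidates are consistent.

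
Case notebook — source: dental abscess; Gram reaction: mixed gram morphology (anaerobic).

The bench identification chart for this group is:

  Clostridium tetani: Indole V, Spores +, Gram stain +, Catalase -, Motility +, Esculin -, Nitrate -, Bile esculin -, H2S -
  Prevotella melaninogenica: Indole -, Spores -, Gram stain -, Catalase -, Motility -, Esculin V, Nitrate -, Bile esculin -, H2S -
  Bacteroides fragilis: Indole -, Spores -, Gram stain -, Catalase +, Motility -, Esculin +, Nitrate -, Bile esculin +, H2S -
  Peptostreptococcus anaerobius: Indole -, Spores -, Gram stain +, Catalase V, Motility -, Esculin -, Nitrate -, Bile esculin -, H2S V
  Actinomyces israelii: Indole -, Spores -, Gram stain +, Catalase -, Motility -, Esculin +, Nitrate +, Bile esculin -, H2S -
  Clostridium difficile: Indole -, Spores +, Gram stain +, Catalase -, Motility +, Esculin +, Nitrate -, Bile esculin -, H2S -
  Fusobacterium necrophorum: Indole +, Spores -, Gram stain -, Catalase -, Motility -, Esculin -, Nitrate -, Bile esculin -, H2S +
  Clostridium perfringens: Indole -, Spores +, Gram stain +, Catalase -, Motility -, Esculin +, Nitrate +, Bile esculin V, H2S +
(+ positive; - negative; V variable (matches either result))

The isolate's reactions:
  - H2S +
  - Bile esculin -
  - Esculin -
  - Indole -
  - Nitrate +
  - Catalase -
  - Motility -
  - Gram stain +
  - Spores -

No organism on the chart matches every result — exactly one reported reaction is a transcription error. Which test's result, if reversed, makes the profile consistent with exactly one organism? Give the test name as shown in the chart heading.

Nitrate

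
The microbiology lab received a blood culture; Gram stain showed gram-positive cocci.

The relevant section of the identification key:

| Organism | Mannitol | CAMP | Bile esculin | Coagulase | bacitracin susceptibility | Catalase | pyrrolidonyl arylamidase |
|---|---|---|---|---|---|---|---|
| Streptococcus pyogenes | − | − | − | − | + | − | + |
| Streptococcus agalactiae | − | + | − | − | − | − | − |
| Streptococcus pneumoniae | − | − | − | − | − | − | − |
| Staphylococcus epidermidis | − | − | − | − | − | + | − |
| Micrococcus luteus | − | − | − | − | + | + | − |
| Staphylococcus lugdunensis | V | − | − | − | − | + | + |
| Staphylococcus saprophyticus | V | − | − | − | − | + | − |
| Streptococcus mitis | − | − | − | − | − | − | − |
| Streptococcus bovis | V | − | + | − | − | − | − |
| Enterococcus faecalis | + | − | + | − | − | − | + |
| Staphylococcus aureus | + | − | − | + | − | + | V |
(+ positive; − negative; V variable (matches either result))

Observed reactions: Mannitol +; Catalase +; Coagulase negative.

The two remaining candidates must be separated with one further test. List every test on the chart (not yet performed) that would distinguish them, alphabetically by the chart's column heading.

pyrrolidonyl arylamidase

Mannitol +: excludes 6 organisms — 5 left.
Coagulase −: excludes Staphylococcus aureus — 4 left.
Catalase +: excludes Streptococcus bovis, Enterococcus faecalis — 2 left.
Two candidates remain: Staphylococcus lugdunensis and Staphylococcus saprophyticus.
  CAMP: − vs − — same for both, does not separate.
  Bile esculin: − vs − — same for both, does not separate.
  bacitracin susceptibility: − vs − — same for both, does not separate.
  pyrrolidonyl arylamidase: Staphylococcus lugdunensis +, Staphylococcus saprophyticus − — discriminates.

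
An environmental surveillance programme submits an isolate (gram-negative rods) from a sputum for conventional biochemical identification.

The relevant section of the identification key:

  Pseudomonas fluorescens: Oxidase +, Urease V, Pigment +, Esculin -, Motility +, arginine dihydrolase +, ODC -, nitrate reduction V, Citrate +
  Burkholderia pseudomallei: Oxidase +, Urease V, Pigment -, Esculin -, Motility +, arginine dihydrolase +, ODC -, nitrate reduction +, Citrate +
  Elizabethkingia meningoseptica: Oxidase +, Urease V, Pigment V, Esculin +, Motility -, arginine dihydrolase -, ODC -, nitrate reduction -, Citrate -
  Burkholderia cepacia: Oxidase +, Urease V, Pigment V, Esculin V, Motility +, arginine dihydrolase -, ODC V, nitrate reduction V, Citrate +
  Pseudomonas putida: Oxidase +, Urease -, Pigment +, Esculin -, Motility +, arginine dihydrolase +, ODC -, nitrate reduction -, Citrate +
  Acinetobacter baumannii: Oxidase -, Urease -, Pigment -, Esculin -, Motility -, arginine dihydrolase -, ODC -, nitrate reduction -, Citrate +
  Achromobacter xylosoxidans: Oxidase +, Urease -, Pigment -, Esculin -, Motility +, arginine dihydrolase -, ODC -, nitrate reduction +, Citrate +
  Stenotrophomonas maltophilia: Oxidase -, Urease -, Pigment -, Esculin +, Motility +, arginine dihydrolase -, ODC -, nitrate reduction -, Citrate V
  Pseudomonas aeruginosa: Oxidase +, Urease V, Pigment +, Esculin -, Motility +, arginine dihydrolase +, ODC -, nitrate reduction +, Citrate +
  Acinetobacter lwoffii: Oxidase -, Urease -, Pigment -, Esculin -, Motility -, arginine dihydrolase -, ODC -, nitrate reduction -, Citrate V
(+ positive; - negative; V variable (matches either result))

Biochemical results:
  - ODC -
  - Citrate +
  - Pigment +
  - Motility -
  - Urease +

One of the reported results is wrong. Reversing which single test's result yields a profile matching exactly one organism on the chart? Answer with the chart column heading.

Citrate

As reported, no row in the chart matches all 5 reactions.
Reversing Urease → still no organism matches.
Reversing ODC → still no organism matches.
Reversing Citrate (to -) → unique match: Elizabethkingia meningoseptica.
Reversing Pigment → still no organism matches.
Reversing Motility → 3 organisms match (not unique).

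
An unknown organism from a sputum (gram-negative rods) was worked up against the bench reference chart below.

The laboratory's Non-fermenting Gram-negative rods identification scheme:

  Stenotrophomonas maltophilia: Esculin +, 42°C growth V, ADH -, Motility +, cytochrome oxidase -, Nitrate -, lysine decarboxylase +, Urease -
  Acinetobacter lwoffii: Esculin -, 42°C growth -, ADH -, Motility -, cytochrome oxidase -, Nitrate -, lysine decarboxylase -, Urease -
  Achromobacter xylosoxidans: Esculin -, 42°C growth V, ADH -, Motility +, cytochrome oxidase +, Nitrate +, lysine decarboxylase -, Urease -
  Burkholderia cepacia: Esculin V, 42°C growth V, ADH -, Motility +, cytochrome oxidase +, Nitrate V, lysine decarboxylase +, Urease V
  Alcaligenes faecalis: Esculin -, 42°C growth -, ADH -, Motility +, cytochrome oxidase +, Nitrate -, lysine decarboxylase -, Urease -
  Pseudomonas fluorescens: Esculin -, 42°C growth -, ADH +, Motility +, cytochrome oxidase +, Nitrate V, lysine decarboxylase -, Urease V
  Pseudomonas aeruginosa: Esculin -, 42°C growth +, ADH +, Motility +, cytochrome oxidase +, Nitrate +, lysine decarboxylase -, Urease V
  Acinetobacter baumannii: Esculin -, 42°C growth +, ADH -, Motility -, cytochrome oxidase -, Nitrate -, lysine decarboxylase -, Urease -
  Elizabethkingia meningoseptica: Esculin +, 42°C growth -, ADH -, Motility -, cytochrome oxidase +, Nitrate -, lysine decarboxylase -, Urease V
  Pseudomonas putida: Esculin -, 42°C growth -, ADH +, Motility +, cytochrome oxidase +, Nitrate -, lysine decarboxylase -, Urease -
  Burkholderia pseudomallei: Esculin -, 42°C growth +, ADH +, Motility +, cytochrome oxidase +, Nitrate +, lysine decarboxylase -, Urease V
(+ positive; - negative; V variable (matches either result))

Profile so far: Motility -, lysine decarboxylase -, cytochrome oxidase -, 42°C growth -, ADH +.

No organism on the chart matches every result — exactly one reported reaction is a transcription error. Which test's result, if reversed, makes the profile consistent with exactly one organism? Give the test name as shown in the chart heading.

As reported, no row in the chart matches all 5 reactions.
Reversing 42°C growth → still no organism matches.
Reversing lysine decarboxylase → still no organism matches.
Reversing ADH (to -) → unique match: Acinetobacter lwoffii.
Reversing cytochrome oxidase → still no organism matches.
Reversing Motility → still no organism matches.

ADH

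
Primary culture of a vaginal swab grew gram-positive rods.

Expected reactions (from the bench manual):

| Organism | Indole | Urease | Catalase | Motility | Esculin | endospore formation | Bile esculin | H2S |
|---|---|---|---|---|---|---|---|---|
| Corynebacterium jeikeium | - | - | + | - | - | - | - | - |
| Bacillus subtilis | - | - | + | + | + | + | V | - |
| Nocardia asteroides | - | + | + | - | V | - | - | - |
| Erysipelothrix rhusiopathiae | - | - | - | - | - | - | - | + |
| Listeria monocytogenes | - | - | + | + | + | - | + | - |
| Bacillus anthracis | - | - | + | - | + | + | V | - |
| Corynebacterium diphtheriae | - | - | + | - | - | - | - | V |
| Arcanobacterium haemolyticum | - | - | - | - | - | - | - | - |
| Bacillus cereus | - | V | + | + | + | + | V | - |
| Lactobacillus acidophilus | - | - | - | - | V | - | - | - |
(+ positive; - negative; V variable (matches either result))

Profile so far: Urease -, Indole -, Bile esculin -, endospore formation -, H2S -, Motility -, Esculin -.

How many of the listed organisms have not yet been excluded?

Urease -: excludes Nocardia asteroides — 9 left.
endospore formation -: excludes Bacillus subtilis, Bacillus anthracis, Bacillus cereus — 6 left.
H2S -: excludes Erysipelothrix rhusiopathiae — 5 left.
Esculin -: excludes Listeria monocytogenes — 4 left.
Bile esculin -: all 4 remaining candidates are consistent.
Indole -: all 4 remaining candidates are consistent.
Motility -: all 4 remaining candidates are consistent.
Still consistent: Arcanobacterium haemolyticum, Corynebacterium diphtheriae, Corynebacterium jeikeium, Lactobacillus acidophilus.

4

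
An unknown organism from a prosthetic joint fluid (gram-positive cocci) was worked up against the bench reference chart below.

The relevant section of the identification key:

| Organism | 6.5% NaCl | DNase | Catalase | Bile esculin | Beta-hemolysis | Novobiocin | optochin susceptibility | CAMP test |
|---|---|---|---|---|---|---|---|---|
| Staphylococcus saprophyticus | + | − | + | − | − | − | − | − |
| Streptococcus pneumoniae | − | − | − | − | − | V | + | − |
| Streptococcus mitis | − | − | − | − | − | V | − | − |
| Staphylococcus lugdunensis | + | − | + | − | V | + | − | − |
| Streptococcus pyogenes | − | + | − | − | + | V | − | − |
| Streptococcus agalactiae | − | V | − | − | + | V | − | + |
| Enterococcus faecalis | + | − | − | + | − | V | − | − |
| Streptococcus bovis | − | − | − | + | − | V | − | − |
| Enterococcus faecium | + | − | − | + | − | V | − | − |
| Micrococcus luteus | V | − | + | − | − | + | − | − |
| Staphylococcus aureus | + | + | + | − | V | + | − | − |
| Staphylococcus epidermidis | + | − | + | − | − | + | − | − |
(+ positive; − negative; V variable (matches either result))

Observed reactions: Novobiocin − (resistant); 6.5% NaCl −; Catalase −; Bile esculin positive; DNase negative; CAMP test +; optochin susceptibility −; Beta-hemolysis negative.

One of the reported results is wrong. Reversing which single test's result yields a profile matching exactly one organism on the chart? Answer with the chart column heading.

CAMP test

As reported, no row in the chart matches all 8 reactions.
Reversing DNase → still no organism matches.
Reversing 6.5% NaCl → still no organism matches.
Reversing Bile esculin → still no organism matches.
Reversing Catalase → still no organism matches.
Reversing Beta-hemolysis → still no organism matches.
Reversing Novobiocin → still no organism matches.
Reversing optochin susceptibility → still no organism matches.
Reversing CAMP test (to −) → unique match: Streptococcus bovis.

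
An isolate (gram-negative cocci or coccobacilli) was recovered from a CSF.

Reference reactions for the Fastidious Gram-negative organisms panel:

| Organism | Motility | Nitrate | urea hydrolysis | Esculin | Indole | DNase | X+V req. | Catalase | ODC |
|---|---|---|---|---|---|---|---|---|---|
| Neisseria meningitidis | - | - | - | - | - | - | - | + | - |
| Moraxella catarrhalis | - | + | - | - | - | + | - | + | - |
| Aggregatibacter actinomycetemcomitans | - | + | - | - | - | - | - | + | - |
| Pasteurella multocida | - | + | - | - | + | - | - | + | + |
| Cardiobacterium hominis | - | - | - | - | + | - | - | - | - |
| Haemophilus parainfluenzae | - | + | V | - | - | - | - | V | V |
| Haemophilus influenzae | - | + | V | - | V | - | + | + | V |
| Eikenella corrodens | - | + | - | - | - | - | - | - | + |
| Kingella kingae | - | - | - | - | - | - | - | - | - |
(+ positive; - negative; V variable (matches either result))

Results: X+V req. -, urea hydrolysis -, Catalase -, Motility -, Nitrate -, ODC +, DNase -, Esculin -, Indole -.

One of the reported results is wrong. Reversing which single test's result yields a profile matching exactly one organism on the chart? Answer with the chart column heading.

As reported, no row in the chart matches all 9 reactions.
Reversing DNase → still no organism matches.
Reversing Indole → still no organism matches.
Reversing Nitrate → 2 organisms match (not unique).
Reversing urea hydrolysis → still no organism matches.
Reversing Esculin → still no organism matches.
Reversing ODC (to -) → unique match: Kingella kingae.
Reversing X+V req. → still no organism matches.
Reversing Catalase → still no organism matches.
Reversing Motility → still no organism matches.

ODC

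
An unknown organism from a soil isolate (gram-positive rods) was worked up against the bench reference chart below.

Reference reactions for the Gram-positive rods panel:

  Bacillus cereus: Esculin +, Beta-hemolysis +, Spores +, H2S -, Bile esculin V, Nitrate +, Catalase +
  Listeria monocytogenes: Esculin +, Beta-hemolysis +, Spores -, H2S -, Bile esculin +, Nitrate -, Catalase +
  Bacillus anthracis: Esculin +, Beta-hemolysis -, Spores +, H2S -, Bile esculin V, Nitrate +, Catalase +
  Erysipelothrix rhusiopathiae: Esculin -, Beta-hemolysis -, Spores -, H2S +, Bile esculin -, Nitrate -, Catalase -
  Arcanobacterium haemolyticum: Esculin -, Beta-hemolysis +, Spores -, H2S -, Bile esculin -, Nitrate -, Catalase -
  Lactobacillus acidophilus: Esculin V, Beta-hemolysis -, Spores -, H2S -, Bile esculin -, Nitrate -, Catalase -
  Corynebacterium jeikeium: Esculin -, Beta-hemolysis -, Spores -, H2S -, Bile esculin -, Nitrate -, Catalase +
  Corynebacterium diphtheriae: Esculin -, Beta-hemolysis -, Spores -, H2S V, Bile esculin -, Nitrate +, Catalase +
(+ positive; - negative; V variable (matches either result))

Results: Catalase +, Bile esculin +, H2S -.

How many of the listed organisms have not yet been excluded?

3

H2S -: excludes Erysipelothrix rhusiopathiae — 7 left.
Bile esculin +: excludes Arcanobacterium haemolyticum, Lactobacillus acidophilus, Corynebacterium jeikeium, Corynebacterium diphtheriae — 3 left.
Catalase +: all 3 remaining candidates are consistent.
Still consistent: Bacillus anthracis, Bacillus cereus, Listeria monocytogenes.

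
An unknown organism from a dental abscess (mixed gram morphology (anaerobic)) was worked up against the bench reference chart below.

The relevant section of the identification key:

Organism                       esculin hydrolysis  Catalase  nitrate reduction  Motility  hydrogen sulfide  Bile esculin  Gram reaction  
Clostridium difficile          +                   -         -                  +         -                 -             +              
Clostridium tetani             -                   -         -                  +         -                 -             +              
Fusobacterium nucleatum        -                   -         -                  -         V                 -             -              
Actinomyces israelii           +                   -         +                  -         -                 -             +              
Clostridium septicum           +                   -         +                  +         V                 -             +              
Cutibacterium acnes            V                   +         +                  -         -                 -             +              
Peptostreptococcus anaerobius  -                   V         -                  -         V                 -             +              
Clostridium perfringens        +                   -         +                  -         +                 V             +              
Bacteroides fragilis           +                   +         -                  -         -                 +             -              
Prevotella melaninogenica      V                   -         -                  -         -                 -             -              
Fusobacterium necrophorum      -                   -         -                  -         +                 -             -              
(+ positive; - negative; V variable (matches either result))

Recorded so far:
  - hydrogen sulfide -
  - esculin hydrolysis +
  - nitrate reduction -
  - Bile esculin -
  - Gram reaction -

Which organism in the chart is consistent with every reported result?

Prevotella melaninogenica

Bile esculin -: excludes Bacteroides fragilis — 10 left.
Gram reaction -: excludes 7 organisms — 3 left.
esculin hydrolysis +: excludes Fusobacterium nucleatum, Fusobacterium necrophorum — 1 left.
nitrate reduction -: the one remaining candidate is consistent.
hydrogen sulfide -: the one remaining candidate is consistent.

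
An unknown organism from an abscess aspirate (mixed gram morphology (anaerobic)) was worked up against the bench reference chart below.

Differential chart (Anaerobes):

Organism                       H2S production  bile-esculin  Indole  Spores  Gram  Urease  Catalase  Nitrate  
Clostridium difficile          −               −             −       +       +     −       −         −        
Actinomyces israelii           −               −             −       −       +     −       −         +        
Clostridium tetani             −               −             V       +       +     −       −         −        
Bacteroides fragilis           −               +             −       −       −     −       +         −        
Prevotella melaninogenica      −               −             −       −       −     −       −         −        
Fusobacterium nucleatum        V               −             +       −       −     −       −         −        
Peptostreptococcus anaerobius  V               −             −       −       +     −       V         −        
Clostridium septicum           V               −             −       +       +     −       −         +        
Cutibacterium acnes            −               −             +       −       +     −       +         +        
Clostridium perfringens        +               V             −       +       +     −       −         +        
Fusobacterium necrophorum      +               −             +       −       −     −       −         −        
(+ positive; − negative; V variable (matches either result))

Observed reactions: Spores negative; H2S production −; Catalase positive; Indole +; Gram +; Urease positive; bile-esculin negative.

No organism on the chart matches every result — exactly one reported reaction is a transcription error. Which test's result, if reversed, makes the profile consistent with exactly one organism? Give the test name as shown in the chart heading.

Urease

As reported, no row in the chart matches all 7 reactions.
Reversing bile-esculin → still no organism matches.
Reversing H2S production → still no organism matches.
Reversing Indole → still no organism matches.
Reversing Gram → still no organism matches.
Reversing Spores → still no organism matches.
Reversing Catalase → still no organism matches.
Reversing Urease (to −) → unique match: Cutibacterium acnes.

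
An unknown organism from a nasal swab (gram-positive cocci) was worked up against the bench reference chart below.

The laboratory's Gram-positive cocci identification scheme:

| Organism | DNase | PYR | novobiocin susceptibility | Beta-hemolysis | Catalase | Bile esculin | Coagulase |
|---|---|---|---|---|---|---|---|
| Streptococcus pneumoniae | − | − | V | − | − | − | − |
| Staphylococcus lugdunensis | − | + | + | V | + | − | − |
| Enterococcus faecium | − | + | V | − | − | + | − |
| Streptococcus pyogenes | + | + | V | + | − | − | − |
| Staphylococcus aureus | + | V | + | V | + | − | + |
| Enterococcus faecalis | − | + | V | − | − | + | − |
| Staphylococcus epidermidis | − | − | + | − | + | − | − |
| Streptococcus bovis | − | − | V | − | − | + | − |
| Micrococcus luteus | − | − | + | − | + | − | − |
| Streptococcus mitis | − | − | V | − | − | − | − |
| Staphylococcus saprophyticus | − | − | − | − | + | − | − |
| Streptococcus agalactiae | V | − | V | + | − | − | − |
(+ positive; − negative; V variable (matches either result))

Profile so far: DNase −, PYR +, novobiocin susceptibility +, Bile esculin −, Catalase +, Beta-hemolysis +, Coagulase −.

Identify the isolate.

Coagulase −: excludes Staphylococcus aureus — 11 left.
PYR +: excludes 7 organisms — 4 left.
Bile esculin −: excludes Enterococcus faecium, Enterococcus faecalis — 2 left.
novobiocin susceptibility +: all 2 remaining candidates are consistent.
Beta-hemolysis +: all 2 remaining candidates are consistent.
DNase −: excludes Streptococcus pyogenes — 1 left.
Catalase +: the one remaining candidate is consistent.

Staphylococcus lugdunensis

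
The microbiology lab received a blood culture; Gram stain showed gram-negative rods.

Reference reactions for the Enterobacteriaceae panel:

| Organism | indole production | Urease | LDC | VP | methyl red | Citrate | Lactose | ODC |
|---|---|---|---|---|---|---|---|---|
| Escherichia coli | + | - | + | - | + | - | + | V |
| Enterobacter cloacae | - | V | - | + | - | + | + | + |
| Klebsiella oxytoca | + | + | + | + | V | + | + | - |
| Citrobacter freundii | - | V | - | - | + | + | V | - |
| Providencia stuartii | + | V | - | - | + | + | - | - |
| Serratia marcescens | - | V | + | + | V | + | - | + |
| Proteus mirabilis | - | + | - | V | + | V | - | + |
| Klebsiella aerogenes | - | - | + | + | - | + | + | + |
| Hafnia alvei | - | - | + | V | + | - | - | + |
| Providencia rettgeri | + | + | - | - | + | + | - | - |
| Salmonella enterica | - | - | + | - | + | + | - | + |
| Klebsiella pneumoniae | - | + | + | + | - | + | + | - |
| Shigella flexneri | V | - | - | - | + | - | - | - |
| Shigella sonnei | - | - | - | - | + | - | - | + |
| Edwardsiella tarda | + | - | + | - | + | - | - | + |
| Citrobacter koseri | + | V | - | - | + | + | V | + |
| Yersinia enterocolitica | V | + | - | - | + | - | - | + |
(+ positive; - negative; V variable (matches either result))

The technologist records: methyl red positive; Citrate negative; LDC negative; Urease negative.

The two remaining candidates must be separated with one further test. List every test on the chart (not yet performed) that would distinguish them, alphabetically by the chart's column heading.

methyl red +: excludes Enterobacter cloacae, Klebsiella aerogenes, Klebsiella pneumoniae — 14 left.
LDC -: excludes 6 organisms — 8 left.
Citrate -: excludes Citrobacter freundii, Providencia stuartii, Providencia rettgeri, Citrobacter koseri — 4 left.
Urease -: excludes Proteus mirabilis, Yersinia enterocolitica — 2 left.
Two candidates remain: Shigella flexneri and Shigella sonnei.
  indole production: V vs - — variable for at least one, does not separate.
  VP: - vs - — same for both, does not separate.
  Lactose: - vs - — same for both, does not separate.
  ODC: Shigella flexneri -, Shigella sonnei + — discriminates.

ODC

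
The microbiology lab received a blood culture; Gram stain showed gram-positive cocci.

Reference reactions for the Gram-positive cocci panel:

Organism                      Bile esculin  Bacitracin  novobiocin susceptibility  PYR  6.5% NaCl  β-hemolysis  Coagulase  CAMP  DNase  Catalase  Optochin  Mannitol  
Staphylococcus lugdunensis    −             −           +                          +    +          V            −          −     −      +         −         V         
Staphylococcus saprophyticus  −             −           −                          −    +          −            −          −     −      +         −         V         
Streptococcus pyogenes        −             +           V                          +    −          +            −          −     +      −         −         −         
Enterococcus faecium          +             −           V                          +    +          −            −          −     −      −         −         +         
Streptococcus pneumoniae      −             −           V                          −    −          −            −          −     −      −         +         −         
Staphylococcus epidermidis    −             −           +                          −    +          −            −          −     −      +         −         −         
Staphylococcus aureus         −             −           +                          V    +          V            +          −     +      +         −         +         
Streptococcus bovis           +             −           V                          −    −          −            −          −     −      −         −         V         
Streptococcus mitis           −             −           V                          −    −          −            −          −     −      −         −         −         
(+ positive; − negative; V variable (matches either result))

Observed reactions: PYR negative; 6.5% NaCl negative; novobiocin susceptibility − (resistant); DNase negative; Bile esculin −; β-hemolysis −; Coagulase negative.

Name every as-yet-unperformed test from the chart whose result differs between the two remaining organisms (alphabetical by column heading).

novobiocin susceptibility −: excludes Staphylococcus lugdunensis, Staphylococcus epidermidis, Staphylococcus aureus — 6 left.
β-hemolysis −: excludes Streptococcus pyogenes — 5 left.
PYR −: excludes Enterococcus faecium — 4 left.
Coagulase −: all 4 remaining candidates are consistent.
DNase −: all 4 remaining candidates are consistent.
Bile esculin −: excludes Streptococcus bovis — 3 left.
6.5% NaCl −: excludes Staphylococcus saprophyticus — 2 left.
Two candidates remain: Streptococcus mitis and Streptococcus pneumoniae.
  Bacitracin: − vs − — same for both, does not separate.
  CAMP: − vs − — same for both, does not separate.
  Catalase: − vs − — same for both, does not separate.
  Optochin: Streptococcus mitis −, Streptococcus pneumoniae + — discriminates.
  Mannitol: − vs − — same for both, does not separate.

Optochin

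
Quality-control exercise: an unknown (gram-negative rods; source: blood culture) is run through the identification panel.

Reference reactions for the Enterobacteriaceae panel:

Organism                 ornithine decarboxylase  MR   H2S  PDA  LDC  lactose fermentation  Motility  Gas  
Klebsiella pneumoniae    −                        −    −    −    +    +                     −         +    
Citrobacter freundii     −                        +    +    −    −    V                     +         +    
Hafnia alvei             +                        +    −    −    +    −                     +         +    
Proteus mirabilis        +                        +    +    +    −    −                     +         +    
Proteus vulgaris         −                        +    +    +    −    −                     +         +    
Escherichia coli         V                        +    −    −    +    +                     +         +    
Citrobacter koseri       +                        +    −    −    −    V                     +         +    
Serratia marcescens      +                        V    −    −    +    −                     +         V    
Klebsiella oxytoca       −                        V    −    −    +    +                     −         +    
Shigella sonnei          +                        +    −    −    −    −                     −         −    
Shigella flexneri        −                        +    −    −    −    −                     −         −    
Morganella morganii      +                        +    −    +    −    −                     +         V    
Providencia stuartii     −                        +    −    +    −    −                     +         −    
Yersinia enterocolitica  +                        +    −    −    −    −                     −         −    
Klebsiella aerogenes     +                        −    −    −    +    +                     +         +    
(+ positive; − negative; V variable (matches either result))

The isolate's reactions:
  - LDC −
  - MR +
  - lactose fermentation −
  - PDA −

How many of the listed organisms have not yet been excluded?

PDA −: excludes Proteus mirabilis, Proteus vulgaris, Morganella morganii, Providencia stuartii — 11 left.
LDC −: excludes 6 organisms — 5 left.
lactose fermentation −: all 5 remaining candidates are consistent.
MR +: all 5 remaining candidates are consistent.
Still consistent: Citrobacter freundii, Citrobacter koseri, Shigella flexneri, Shigella sonnei, Yersinia enterocolitica.

5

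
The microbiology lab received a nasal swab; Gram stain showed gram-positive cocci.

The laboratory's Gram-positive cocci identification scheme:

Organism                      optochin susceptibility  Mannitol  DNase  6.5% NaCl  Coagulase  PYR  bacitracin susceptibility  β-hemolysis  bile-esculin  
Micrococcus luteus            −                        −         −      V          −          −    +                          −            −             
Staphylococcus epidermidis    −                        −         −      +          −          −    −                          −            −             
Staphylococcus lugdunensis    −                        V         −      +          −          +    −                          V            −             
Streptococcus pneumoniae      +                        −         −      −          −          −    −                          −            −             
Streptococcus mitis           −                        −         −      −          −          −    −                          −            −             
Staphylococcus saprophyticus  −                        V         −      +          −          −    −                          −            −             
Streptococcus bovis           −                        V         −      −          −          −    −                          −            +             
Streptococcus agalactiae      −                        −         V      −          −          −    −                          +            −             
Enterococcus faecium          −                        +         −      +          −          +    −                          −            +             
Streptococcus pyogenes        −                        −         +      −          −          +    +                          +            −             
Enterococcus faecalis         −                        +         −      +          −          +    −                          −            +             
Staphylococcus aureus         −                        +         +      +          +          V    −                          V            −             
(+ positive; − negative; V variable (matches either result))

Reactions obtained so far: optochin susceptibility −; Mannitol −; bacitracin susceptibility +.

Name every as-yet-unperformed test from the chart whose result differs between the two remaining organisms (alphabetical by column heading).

DNase, PYR, β-hemolysis

bacitracin susceptibility +: excludes 10 organisms — 2 left.
Mannitol −: all 2 remaining candidates are consistent.
optochin susceptibility −: all 2 remaining candidates are consistent.
Two candidates remain: Micrococcus luteus and Streptococcus pyogenes.
  DNase: Micrococcus luteus −, Streptococcus pyogenes + — discriminates.
  6.5% NaCl: V vs − — variable for at least one, does not separate.
  Coagulase: − vs − — same for both, does not separate.
  PYR: Micrococcus luteus −, Streptococcus pyogenes + — discriminates.
  β-hemolysis: Micrococcus luteus −, Streptococcus pyogenes + — discriminates.
  bile-esculin: − vs − — same for both, does not separate.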